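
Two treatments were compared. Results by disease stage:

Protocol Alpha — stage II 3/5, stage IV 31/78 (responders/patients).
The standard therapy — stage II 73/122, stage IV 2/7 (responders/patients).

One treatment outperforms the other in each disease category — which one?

Protocol Alpha

Stage II: Protocol Alpha 3/5 = 60.0%, the standard therapy 73/122 = 59.8% → Protocol Alpha
Stage IV: Protocol Alpha 31/78 = 39.7%, the standard therapy 2/7 = 28.6% → Protocol Alpha
Protocol Alpha has the higher rate in both groups.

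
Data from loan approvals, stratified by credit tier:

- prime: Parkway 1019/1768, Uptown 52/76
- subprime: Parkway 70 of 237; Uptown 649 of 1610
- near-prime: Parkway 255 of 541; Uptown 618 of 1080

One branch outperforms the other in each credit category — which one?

Uptown

Prime: Parkway 1019/1768 = 57.6%, Uptown 52/76 = 68.4% → Uptown
Subprime: Parkway 70/237 = 29.5%, Uptown 649/1610 = 40.3% → Uptown
Near-prime: Parkway 255/541 = 47.1%, Uptown 618/1080 = 57.2% → Uptown
Uptown has the higher rate in all 3 groups.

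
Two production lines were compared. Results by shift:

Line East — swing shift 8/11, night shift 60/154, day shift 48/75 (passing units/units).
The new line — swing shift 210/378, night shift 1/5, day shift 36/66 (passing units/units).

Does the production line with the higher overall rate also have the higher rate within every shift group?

Swing shift: Line East 8/11 = 72.7%, the new line 210/378 = 55.6% → Line East
Night shift: Line East 60/154 = 39.0%, the new line 1/5 = 20.0% → Line East
Day shift: Line East 48/75 = 64.0%, the new line 36/66 = 54.5% → Line East
Overall: Line East 116/240 = 48.3%, the new line 247/449 = 55.0% → the new line
Line East wins each shift group but the new line wins overall — the comparison reverses. Line East's units skew toward night shift, which has a lower base rate.

No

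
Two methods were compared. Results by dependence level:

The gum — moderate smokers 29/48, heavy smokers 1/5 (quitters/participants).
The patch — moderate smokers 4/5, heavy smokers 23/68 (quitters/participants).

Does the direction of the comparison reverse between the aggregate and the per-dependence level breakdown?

Moderate smokers: the gum 29/48 = 60.4%, the patch 4/5 = 80.0% → the patch
Heavy smokers: the gum 1/5 = 20.0%, the patch 23/68 = 33.8% → the patch
Overall: the gum 30/53 = 56.6%, the patch 27/73 = 37.0% → the gum
The patch wins each dependence group but the gum wins overall — the comparison reverses. The patch's participants skew toward heavy smokers, which has a lower base rate.

Yes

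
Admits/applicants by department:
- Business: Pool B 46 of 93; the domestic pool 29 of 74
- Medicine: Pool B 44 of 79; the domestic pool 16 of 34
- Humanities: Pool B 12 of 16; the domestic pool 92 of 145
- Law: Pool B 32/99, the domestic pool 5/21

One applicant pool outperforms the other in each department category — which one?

Pool B

Business: Pool B 46/93 = 49.5%, the domestic pool 29/74 = 39.2% → Pool B
Medicine: Pool B 44/79 = 55.7%, the domestic pool 16/34 = 47.1% → Pool B
Humanities: Pool B 12/16 = 75.0%, the domestic pool 92/145 = 63.4% → Pool B
Law: Pool B 32/99 = 32.3%, the domestic pool 5/21 = 23.8% → Pool B
Pool B has the higher rate in all 4 groups.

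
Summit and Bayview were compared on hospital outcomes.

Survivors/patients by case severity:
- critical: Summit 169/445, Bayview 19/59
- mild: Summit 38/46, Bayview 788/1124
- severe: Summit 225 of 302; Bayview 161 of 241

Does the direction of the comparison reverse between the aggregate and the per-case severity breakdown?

Critical: Summit 169/445 = 38.0%, Bayview 19/59 = 32.2% → Summit
Mild: Summit 38/46 = 82.6%, Bayview 788/1124 = 70.1% → Summit
Severe: Summit 225/302 = 74.5%, Bayview 161/241 = 66.8% → Summit
Overall: Summit 432/793 = 54.5%, Bayview 968/1424 = 68.0% → Bayview
Summit wins each case group but Bayview wins overall — the comparison reverses. Summit's patients skew toward critical, which has a lower base rate.

Yes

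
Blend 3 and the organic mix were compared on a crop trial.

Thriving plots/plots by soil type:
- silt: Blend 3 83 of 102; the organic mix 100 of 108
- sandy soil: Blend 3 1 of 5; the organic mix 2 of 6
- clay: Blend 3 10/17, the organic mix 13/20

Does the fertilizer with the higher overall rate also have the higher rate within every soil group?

Silt: Blend 3 83/102 = 81.4%, the organic mix 100/108 = 92.6% → the organic mix
Sandy soil: Blend 3 1/5 = 20.0%, the organic mix 2/6 = 33.3% → the organic mix
Clay: Blend 3 10/17 = 58.8%, the organic mix 13/20 = 65.0% → the organic mix
Overall: Blend 3 94/124 = 75.8%, the organic mix 115/134 = 85.8% → the organic mix
The organic mix wins overall and in every soil group — no reversal.

Yes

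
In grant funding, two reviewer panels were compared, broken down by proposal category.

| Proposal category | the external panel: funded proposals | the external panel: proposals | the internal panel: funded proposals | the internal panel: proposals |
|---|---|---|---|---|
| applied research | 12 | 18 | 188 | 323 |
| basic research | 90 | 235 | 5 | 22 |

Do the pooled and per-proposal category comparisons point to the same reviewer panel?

No

Applied research: the external panel 12/18 = 66.7%, the internal panel 188/323 = 58.2% → the external panel
Basic research: the external panel 90/235 = 38.3%, the internal panel 5/22 = 22.7% → the external panel
Overall: the external panel 102/253 = 40.3%, the internal panel 193/345 = 55.9% → the internal panel
The external panel wins each proposal group but the internal panel wins overall — the comparison reverses. The external panel's proposals skew toward basic research, which has a lower base rate.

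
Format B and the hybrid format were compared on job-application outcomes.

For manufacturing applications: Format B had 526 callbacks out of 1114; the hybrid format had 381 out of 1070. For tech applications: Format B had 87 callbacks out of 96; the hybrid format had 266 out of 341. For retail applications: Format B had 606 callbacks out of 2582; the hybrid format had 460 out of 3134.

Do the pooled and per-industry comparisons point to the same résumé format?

Yes

Manufacturing: Format B 526/1114 = 47.2%, the hybrid format 381/1070 = 35.6% → Format B
Tech: Format B 87/96 = 90.6%, the hybrid format 266/341 = 78.0% → Format B
Retail: Format B 606/2582 = 23.5%, the hybrid format 460/3134 = 14.7% → Format B
Overall: Format B 1219/3792 = 32.1%, the hybrid format 1107/4545 = 24.4% → Format B
Format B wins overall and in every industry group — no reversal.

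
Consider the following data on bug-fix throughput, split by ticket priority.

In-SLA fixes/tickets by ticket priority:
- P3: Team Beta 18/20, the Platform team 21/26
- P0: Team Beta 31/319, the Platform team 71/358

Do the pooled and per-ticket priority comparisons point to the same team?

No

P3: Team Beta 18/20 = 90.0%, the Platform team 21/26 = 80.8% → Team Beta
P0: Team Beta 31/319 = 9.7%, the Platform team 71/358 = 19.8% → the Platform team
Overall: Team Beta 49/339 = 14.5%, the Platform team 92/384 = 24.0% → the Platform team
Neither sweeps: Team Beta wins 1 of 2 groups, the Platform team wins 1. The Platform team wins overall but not every group — no Simpson reversal.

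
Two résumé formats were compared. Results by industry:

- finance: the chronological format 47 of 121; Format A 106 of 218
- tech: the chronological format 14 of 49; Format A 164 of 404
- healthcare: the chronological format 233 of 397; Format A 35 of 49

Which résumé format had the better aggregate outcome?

the chronological format

Finance: the chronological format 47/121 = 38.8%, Format A 106/218 = 48.6% → Format A
Tech: the chronological format 14/49 = 28.6%, Format A 164/404 = 40.6% → Format A
Healthcare: the chronological format 233/397 = 58.7%, Format A 35/49 = 71.4% → Format A
Overall: the chronological format 294/567 = 51.9%, Format A 305/671 = 45.5% → the chronological format
(Format A wins every industry group but the chronological format wins overall — Format A's applications skew toward the low-rate tech group.)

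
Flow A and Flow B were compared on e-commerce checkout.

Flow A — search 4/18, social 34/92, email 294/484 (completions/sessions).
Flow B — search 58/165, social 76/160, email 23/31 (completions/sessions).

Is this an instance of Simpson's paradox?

Yes

Search: Flow A 4/18 = 22.2%, Flow B 58/165 = 35.2% → Flow B
Social: Flow A 34/92 = 37.0%, Flow B 76/160 = 47.5% → Flow B
Email: Flow A 294/484 = 60.7%, Flow B 23/31 = 74.2% → Flow B
Overall: Flow A 332/594 = 55.9%, Flow B 157/356 = 44.1% → Flow A
Flow B wins each traffic group but Flow A wins overall — the comparison reverses. Flow B's sessions skew toward search, which has a lower base rate.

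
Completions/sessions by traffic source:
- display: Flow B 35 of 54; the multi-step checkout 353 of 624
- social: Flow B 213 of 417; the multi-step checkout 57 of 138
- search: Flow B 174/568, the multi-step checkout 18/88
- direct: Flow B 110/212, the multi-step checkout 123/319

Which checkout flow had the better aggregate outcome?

Display: Flow B 35/54 = 64.8%, the multi-step checkout 353/624 = 56.6% → Flow B
Social: Flow B 213/417 = 51.1%, the multi-step checkout 57/138 = 41.3% → Flow B
Search: Flow B 174/568 = 30.6%, the multi-step checkout 18/88 = 20.5% → Flow B
Direct: Flow B 110/212 = 51.9%, the multi-step checkout 123/319 = 38.6% → Flow B
Overall: Flow B 532/1251 = 42.5%, the multi-step checkout 551/1169 = 47.1% → the multi-step checkout
(Flow B wins every traffic group but the multi-step checkout wins overall — Flow B's sessions skew toward the low-rate search group.)

the multi-step checkout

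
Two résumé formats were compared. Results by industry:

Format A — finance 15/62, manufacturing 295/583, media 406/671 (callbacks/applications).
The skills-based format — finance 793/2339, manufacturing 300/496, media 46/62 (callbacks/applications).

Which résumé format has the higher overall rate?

Finance: Format A 15/62 = 24.2%, the skills-based format 793/2339 = 33.9% → the skills-based format
Manufacturing: Format A 295/583 = 50.6%, the skills-based format 300/496 = 60.5% → the skills-based format
Media: Format A 406/671 = 60.5%, the skills-based format 46/62 = 74.2% → the skills-based format
Overall: Format A 716/1316 = 54.4%, the skills-based format 1139/2897 = 39.3% → Format A
(The skills-based format wins every industry group but Format A wins overall — the skills-based format's applications skew toward the low-rate finance group.)

Format A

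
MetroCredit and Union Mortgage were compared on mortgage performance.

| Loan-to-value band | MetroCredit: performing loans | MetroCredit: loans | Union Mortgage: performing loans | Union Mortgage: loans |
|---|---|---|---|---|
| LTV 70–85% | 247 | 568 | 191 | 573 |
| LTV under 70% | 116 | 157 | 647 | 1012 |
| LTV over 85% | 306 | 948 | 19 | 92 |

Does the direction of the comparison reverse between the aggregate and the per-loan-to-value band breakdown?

LTV 70–85%: MetroCredit 247/568 = 43.5%, Union Mortgage 191/573 = 33.3% → MetroCredit
LTV under 70%: MetroCredit 116/157 = 73.9%, Union Mortgage 647/1012 = 63.9% → MetroCredit
LTV over 85%: MetroCredit 306/948 = 32.3%, Union Mortgage 19/92 = 20.7% → MetroCredit
Overall: MetroCredit 669/1673 = 40.0%, Union Mortgage 857/1677 = 51.1% → Union Mortgage
MetroCredit wins each loan-to-value group but Union Mortgage wins overall — the comparison reverses. MetroCredit's loans skew toward LTV over 85%, which has a lower base rate.

Yes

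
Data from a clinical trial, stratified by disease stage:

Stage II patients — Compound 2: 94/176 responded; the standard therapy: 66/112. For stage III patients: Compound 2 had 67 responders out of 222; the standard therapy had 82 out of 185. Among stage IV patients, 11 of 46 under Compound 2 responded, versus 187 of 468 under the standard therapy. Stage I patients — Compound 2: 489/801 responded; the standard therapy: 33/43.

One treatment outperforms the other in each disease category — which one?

the standard therapy

Stage II: Compound 2 94/176 = 53.4%, the standard therapy 66/112 = 58.9% → the standard therapy
Stage III: Compound 2 67/222 = 30.2%, the standard therapy 82/185 = 44.3% → the standard therapy
Stage IV: Compound 2 11/46 = 23.9%, the standard therapy 187/468 = 40.0% → the standard therapy
Stage I: Compound 2 489/801 = 61.0%, the standard therapy 33/43 = 76.7% → the standard therapy
The standard therapy has the higher rate in all 4 groups.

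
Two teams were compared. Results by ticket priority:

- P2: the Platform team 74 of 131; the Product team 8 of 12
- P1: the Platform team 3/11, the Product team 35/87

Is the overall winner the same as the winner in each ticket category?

P2: the Platform team 74/131 = 56.5%, the Product team 8/12 = 66.7% → the Product team
P1: the Platform team 3/11 = 27.3%, the Product team 35/87 = 40.2% → the Product team
Overall: the Platform team 77/142 = 54.2%, the Product team 43/99 = 43.4% → the Platform team
The Product team wins each ticket group but the Platform team wins overall — the comparison reverses. The Product team's tickets skew toward P1, which has a lower base rate.

No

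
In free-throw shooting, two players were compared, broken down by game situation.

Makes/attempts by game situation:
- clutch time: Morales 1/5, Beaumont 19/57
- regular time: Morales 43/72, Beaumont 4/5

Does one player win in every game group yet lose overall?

Clutch time: Morales 1/5 = 20.0%, Beaumont 19/57 = 33.3% → Beaumont
Regular time: Morales 43/72 = 59.7%, Beaumont 4/5 = 80.0% → Beaumont
Overall: Morales 44/77 = 57.1%, Beaumont 23/62 = 37.1% → Morales
Beaumont wins each game group but Morales wins overall — the comparison reverses. Beaumont's attempts skew toward clutch time, which has a lower base rate.

Yes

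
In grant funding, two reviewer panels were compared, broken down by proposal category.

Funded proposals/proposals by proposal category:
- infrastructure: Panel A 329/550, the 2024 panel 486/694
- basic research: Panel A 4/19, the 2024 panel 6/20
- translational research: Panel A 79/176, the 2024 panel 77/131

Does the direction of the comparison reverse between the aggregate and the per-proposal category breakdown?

No

Infrastructure: Panel A 329/550 = 59.8%, the 2024 panel 486/694 = 70.0% → the 2024 panel
Basic research: Panel A 4/19 = 21.1%, the 2024 panel 6/20 = 30.0% → the 2024 panel
Translational research: Panel A 79/176 = 44.9%, the 2024 panel 77/131 = 58.8% → the 2024 panel
Overall: Panel A 412/745 = 55.3%, the 2024 panel 569/845 = 67.3% → the 2024 panel
The 2024 panel wins overall and in every proposal group — no reversal.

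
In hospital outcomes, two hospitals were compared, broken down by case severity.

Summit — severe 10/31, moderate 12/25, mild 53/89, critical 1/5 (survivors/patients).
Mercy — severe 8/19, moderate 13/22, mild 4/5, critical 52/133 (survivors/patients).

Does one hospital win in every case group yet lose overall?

Severe: Summit 10/31 = 32.3%, Mercy 8/19 = 42.1% → Mercy
Moderate: Summit 12/25 = 48.0%, Mercy 13/22 = 59.1% → Mercy
Mild: Summit 53/89 = 59.6%, Mercy 4/5 = 80.0% → Mercy
Critical: Summit 1/5 = 20.0%, Mercy 52/133 = 39.1% → Mercy
Overall: Summit 76/150 = 50.7%, Mercy 77/179 = 43.0% → Summit
Mercy wins each case group but Summit wins overall — the comparison reverses. Mercy's patients skew toward critical, which has a lower base rate.

Yes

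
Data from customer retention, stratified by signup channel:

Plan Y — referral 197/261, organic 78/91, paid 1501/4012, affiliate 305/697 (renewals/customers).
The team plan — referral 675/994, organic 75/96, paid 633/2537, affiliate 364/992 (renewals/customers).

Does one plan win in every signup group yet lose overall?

No

Referral: Plan Y 197/261 = 75.5%, the team plan 675/994 = 67.9% → Plan Y
Organic: Plan Y 78/91 = 85.7%, the team plan 75/96 = 78.1% → Plan Y
Paid: Plan Y 1501/4012 = 37.4%, the team plan 633/2537 = 25.0% → Plan Y
Affiliate: Plan Y 305/697 = 43.8%, the team plan 364/992 = 36.7% → Plan Y
Overall: Plan Y 2081/5061 = 41.1%, the team plan 1747/4619 = 37.8% → Plan Y
Plan Y wins overall and in every signup group — no reversal.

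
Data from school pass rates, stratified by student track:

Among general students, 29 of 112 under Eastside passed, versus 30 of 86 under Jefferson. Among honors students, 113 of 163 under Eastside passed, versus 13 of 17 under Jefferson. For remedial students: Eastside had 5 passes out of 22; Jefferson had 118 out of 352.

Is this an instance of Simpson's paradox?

General: Eastside 29/112 = 25.9%, Jefferson 30/86 = 34.9% → Jefferson
Honors: Eastside 113/163 = 69.3%, Jefferson 13/17 = 76.5% → Jefferson
Remedial: Eastside 5/22 = 22.7%, Jefferson 118/352 = 33.5% → Jefferson
Overall: Eastside 147/297 = 49.5%, Jefferson 161/455 = 35.4% → Eastside
Jefferson wins each student group but Eastside wins overall — the comparison reverses. Jefferson's students skew toward remedial, which has a lower base rate.

Yes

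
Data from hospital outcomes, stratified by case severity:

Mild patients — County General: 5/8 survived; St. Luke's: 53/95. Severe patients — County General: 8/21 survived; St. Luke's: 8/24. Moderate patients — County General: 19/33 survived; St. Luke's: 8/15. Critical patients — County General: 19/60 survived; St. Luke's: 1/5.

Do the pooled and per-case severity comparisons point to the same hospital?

No

Mild: County General 5/8 = 62.5%, St. Luke's 53/95 = 55.8% → County General
Severe: County General 8/21 = 38.1%, St. Luke's 8/24 = 33.3% → County General
Moderate: County General 19/33 = 57.6%, St. Luke's 8/15 = 53.3% → County General
Critical: County General 19/60 = 31.7%, St. Luke's 1/5 = 20.0% → County General
Overall: County General 51/122 = 41.8%, St. Luke's 70/139 = 50.4% → St. Luke's
County General wins each case group but St. Luke's wins overall — the comparison reverses. County General's patients skew toward critical, which has a lower base rate.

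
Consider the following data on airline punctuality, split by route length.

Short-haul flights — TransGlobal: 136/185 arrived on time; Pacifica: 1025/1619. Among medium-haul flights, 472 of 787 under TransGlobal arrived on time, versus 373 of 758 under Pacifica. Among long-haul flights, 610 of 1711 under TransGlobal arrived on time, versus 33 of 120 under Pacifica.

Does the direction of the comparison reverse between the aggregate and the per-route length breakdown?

Yes

Short-haul: TransGlobal 136/185 = 73.5%, Pacifica 1025/1619 = 63.3% → TransGlobal
Medium-haul: TransGlobal 472/787 = 60.0%, Pacifica 373/758 = 49.2% → TransGlobal
Long-haul: TransGlobal 610/1711 = 35.7%, Pacifica 33/120 = 27.5% → TransGlobal
Overall: TransGlobal 1218/2683 = 45.4%, Pacifica 1431/2497 = 57.3% → Pacifica
TransGlobal wins each route group but Pacifica wins overall — the comparison reverses. TransGlobal's flights skew toward long-haul, which has a lower base rate.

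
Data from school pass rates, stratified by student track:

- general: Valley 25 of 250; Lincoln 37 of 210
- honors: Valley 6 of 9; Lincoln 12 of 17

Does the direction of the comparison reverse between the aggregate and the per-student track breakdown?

General: Valley 25/250 = 10.0%, Lincoln 37/210 = 17.6% → Lincoln
Honors: Valley 6/9 = 66.7%, Lincoln 12/17 = 70.6% → Lincoln
Overall: Valley 31/259 = 12.0%, Lincoln 49/227 = 21.6% → Lincoln
Lincoln wins overall and in every student group — no reversal.

No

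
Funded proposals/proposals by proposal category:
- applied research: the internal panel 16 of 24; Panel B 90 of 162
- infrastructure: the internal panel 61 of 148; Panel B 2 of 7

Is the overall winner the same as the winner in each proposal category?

Applied research: the internal panel 16/24 = 66.7%, Panel B 90/162 = 55.6% → the internal panel
Infrastructure: the internal panel 61/148 = 41.2%, Panel B 2/7 = 28.6% → the internal panel
Overall: the internal panel 77/172 = 44.8%, Panel B 92/169 = 54.4% → Panel B
The internal panel wins each proposal group but Panel B wins overall — the comparison reverses. The internal panel's proposals skew toward infrastructure, which has a lower base rate.

No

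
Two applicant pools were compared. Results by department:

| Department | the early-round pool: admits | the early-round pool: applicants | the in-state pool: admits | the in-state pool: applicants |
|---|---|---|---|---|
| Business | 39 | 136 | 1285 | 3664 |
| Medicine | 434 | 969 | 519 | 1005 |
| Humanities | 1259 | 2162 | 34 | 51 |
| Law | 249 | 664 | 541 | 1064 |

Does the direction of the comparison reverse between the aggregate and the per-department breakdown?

Business: the early-round pool 39/136 = 28.7%, the in-state pool 1285/3664 = 35.1% → the in-state pool
Medicine: the early-round pool 434/969 = 44.8%, the in-state pool 519/1005 = 51.6% → the in-state pool
Humanities: the early-round pool 1259/2162 = 58.2%, the in-state pool 34/51 = 66.7% → the in-state pool
Law: the early-round pool 249/664 = 37.5%, the in-state pool 541/1064 = 50.8% → the in-state pool
Overall: the early-round pool 1981/3931 = 50.4%, the in-state pool 2379/5784 = 41.1% → the early-round pool
The in-state pool wins each department group but the early-round pool wins overall — the comparison reverses. The in-state pool's applicants skew toward Business, which has a lower base rate.

Yes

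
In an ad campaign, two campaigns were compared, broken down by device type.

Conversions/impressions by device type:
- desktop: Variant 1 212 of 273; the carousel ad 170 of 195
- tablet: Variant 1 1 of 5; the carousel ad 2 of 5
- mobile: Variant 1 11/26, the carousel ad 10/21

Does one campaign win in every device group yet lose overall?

No

Desktop: Variant 1 212/273 = 77.7%, the carousel ad 170/195 = 87.2% → the carousel ad
Tablet: Variant 1 1/5 = 20.0%, the carousel ad 2/5 = 40.0% → the carousel ad
Mobile: Variant 1 11/26 = 42.3%, the carousel ad 10/21 = 47.6% → the carousel ad
Overall: Variant 1 224/304 = 73.7%, the carousel ad 182/221 = 82.4% → the carousel ad
The carousel ad wins overall and in every device group — no reversal.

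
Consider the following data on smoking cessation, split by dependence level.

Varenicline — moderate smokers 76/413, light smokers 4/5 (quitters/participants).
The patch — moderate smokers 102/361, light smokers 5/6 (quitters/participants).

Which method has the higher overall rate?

the patch

Moderate smokers: varenicline 76/413 = 18.4%, the patch 102/361 = 28.3% → the patch
Light smokers: varenicline 4/5 = 80.0%, the patch 5/6 = 83.3% → the patch
Overall: varenicline 80/418 = 19.1%, the patch 107/367 = 29.2% → the patch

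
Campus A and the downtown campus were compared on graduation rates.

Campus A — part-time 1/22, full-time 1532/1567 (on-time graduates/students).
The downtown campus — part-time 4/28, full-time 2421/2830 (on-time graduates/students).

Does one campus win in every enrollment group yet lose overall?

No

Part-time: Campus A 1/22 = 4.5%, the downtown campus 4/28 = 14.3% → the downtown campus
Full-time: Campus A 1532/1567 = 97.8%, the downtown campus 2421/2830 = 85.5% → Campus A
Overall: Campus A 1533/1589 = 96.5%, the downtown campus 2425/2858 = 84.8% → Campus A
Neither sweeps: Campus A wins 1 of 2 groups, the downtown campus wins 1. Campus A wins overall but not every group — no Simpson reversal.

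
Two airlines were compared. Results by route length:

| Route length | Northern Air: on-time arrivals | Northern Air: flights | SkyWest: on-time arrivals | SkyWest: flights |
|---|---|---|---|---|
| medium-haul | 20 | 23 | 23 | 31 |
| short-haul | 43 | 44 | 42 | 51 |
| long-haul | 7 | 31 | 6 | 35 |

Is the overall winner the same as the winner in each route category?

Medium-haul: Northern Air 20/23 = 87.0%, SkyWest 23/31 = 74.2% → Northern Air
Short-haul: Northern Air 43/44 = 97.7%, SkyWest 42/51 = 82.4% → Northern Air
Long-haul: Northern Air 7/31 = 22.6%, SkyWest 6/35 = 17.1% → Northern Air
Overall: Northern Air 70/98 = 71.4%, SkyWest 71/117 = 60.7% → Northern Air
Northern Air wins overall and in every route group — no reversal.

Yes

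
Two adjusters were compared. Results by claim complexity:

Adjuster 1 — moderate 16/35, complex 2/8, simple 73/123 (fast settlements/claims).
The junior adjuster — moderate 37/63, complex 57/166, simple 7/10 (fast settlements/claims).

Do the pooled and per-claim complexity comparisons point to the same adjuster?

No

Moderate: Adjuster 1 16/35 = 45.7%, the junior adjuster 37/63 = 58.7% → the junior adjuster
Complex: Adjuster 1 2/8 = 25.0%, the junior adjuster 57/166 = 34.3% → the junior adjuster
Simple: Adjuster 1 73/123 = 59.3%, the junior adjuster 7/10 = 70.0% → the junior adjuster
Overall: Adjuster 1 91/166 = 54.8%, the junior adjuster 101/239 = 42.3% → Adjuster 1
The junior adjuster wins each claim group but Adjuster 1 wins overall — the comparison reverses. The junior adjuster's claims skew toward complex, which has a lower base rate.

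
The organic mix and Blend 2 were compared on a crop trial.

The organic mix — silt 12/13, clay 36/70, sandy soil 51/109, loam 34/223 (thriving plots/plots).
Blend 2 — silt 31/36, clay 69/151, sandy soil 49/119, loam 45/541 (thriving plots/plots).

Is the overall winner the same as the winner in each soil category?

Yes

Silt: the organic mix 12/13 = 92.3%, Blend 2 31/36 = 86.1% → the organic mix
Clay: the organic mix 36/70 = 51.4%, Blend 2 69/151 = 45.7% → the organic mix
Sandy soil: the organic mix 51/109 = 46.8%, Blend 2 49/119 = 41.2% → the organic mix
Loam: the organic mix 34/223 = 15.2%, Blend 2 45/541 = 8.3% → the organic mix
Overall: the organic mix 133/415 = 32.0%, Blend 2 194/847 = 22.9% → the organic mix
The organic mix wins overall and in every soil group — no reversal.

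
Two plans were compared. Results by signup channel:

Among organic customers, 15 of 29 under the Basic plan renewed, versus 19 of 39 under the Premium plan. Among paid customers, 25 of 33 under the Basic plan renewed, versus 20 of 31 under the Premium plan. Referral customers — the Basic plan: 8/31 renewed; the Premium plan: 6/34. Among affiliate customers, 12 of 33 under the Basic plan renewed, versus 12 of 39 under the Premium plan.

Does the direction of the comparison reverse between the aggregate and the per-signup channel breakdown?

No

Organic: the Basic plan 15/29 = 51.7%, the Premium plan 19/39 = 48.7% → the Basic plan
Paid: the Basic plan 25/33 = 75.8%, the Premium plan 20/31 = 64.5% → the Basic plan
Referral: the Basic plan 8/31 = 25.8%, the Premium plan 6/34 = 17.6% → the Basic plan
Affiliate: the Basic plan 12/33 = 36.4%, the Premium plan 12/39 = 30.8% → the Basic plan
Overall: the Basic plan 60/126 = 47.6%, the Premium plan 57/143 = 39.9% → the Basic plan
The Basic plan wins overall and in every signup group — no reversal.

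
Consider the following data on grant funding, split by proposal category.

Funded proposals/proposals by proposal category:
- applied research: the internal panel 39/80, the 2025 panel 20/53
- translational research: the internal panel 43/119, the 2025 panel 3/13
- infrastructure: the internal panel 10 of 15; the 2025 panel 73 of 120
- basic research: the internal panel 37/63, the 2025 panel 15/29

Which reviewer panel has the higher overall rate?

the 2025 panel

Applied research: the internal panel 39/80 = 48.8%, the 2025 panel 20/53 = 37.7% → the internal panel
Translational research: the internal panel 43/119 = 36.1%, the 2025 panel 3/13 = 23.1% → the internal panel
Infrastructure: the internal panel 10/15 = 66.7%, the 2025 panel 73/120 = 60.8% → the internal panel
Basic research: the internal panel 37/63 = 58.7%, the 2025 panel 15/29 = 51.7% → the internal panel
Overall: the internal panel 129/277 = 46.6%, the 2025 panel 111/215 = 51.6% → the 2025 panel
(The internal panel wins every proposal group but the 2025 panel wins overall — the internal panel's proposals skew toward the low-rate translational research group.)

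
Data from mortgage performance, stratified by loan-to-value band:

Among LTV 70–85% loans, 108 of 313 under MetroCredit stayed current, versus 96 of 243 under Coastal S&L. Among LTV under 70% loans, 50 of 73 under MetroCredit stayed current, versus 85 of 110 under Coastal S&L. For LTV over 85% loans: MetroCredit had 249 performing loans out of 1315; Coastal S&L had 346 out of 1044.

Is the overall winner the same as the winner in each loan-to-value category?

Yes

LTV 70–85%: MetroCredit 108/313 = 34.5%, Coastal S&L 96/243 = 39.5% → Coastal S&L
LTV under 70%: MetroCredit 50/73 = 68.5%, Coastal S&L 85/110 = 77.3% → Coastal S&L
LTV over 85%: MetroCredit 249/1315 = 18.9%, Coastal S&L 346/1044 = 33.1% → Coastal S&L
Overall: MetroCredit 407/1701 = 23.9%, Coastal S&L 527/1397 = 37.7% → Coastal S&L
Coastal S&L wins overall and in every loan-to-value group — no reversal.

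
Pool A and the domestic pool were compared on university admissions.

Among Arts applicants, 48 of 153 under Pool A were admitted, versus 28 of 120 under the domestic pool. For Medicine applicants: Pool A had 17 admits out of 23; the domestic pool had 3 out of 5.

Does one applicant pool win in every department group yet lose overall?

Arts: Pool A 48/153 = 31.4%, the domestic pool 28/120 = 23.3% → Pool A
Medicine: Pool A 17/23 = 73.9%, the domestic pool 3/5 = 60.0% → Pool A
Overall: Pool A 65/176 = 36.9%, the domestic pool 31/125 = 24.8% → Pool A
Pool A wins overall and in every department group — no reversal.

No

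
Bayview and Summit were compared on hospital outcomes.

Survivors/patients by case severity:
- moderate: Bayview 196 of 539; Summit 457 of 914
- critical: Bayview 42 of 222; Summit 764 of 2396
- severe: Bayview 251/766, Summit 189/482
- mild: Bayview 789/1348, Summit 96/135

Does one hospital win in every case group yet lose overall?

Moderate: Bayview 196/539 = 36.4%, Summit 457/914 = 50.0% → Summit
Critical: Bayview 42/222 = 18.9%, Summit 764/2396 = 31.9% → Summit
Severe: Bayview 251/766 = 32.8%, Summit 189/482 = 39.2% → Summit
Mild: Bayview 789/1348 = 58.5%, Summit 96/135 = 71.1% → Summit
Overall: Bayview 1278/2875 = 44.5%, Summit 1506/3927 = 38.3% → Bayview
Summit wins each case group but Bayview wins overall — the comparison reverses. Summit's patients skew toward critical, which has a lower base rate.

Yes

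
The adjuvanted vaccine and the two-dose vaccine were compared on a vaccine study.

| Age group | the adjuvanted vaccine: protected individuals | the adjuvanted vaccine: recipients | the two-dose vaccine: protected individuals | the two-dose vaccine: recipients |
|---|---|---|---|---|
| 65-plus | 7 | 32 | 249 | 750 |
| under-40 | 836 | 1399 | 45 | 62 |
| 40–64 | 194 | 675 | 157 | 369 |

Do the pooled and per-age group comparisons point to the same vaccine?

65-plus: the adjuvanted vaccine 7/32 = 21.9%, the two-dose vaccine 249/750 = 33.2% → the two-dose vaccine
Under-40: the adjuvanted vaccine 836/1399 = 59.8%, the two-dose vaccine 45/62 = 72.6% → the two-dose vaccine
40–64: the adjuvanted vaccine 194/675 = 28.7%, the two-dose vaccine 157/369 = 42.5% → the two-dose vaccine
Overall: the adjuvanted vaccine 1037/2106 = 49.2%, the two-dose vaccine 451/1181 = 38.2% → the adjuvanted vaccine
The two-dose vaccine wins each age group but the adjuvanted vaccine wins overall — the comparison reverses. The two-dose vaccine's recipients skew toward 65-plus, which has a lower base rate.

No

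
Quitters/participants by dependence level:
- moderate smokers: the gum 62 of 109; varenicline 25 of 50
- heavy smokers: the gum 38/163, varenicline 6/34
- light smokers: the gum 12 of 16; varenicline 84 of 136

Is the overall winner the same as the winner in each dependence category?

Moderate smokers: the gum 62/109 = 56.9%, varenicline 25/50 = 50.0% → the gum
Heavy smokers: the gum 38/163 = 23.3%, varenicline 6/34 = 17.6% → the gum
Light smokers: the gum 12/16 = 75.0%, varenicline 84/136 = 61.8% → the gum
Overall: the gum 112/288 = 38.9%, varenicline 115/220 = 52.3% → varenicline
The gum wins each dependence group but varenicline wins overall — the comparison reverses. The gum's participants skew toward heavy smokers, which has a lower base rate.

No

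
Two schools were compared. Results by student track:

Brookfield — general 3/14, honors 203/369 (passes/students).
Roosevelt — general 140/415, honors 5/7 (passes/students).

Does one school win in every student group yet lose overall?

General: Brookfield 3/14 = 21.4%, Roosevelt 140/415 = 33.7% → Roosevelt
Honors: Brookfield 203/369 = 55.0%, Roosevelt 5/7 = 71.4% → Roosevelt
Overall: Brookfield 206/383 = 53.8%, Roosevelt 145/422 = 34.4% → Brookfield
Roosevelt wins each student group but Brookfield wins overall — the comparison reverses. Roosevelt's students skew toward general, which has a lower base rate.

Yes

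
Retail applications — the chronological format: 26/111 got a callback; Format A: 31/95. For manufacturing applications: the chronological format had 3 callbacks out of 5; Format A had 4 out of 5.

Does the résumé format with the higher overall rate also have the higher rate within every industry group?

Retail: the chronological format 26/111 = 23.4%, Format A 31/95 = 32.6% → Format A
Manufacturing: the chronological format 3/5 = 60.0%, Format A 4/5 = 80.0% → Format A
Overall: the chronological format 29/116 = 25.0%, Format A 35/100 = 35.0% → Format A
Format A wins overall and in every industry group — no reversal.

Yes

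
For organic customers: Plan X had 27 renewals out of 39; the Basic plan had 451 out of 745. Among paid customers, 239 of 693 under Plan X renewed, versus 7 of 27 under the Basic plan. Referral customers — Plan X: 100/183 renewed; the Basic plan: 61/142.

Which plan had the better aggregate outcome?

the Basic plan

Organic: Plan X 27/39 = 69.2%, the Basic plan 451/745 = 60.5% → Plan X
Paid: Plan X 239/693 = 34.5%, the Basic plan 7/27 = 25.9% → Plan X
Referral: Plan X 100/183 = 54.6%, the Basic plan 61/142 = 43.0% → Plan X
Overall: Plan X 366/915 = 40.0%, the Basic plan 519/914 = 56.8% → the Basic plan
(Plan X wins every signup group but the Basic plan wins overall — Plan X's customers skew toward the low-rate paid group.)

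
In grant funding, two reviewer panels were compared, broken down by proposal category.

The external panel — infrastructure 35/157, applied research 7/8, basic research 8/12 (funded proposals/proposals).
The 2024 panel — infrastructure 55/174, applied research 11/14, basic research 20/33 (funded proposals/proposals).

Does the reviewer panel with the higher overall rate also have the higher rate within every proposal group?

Infrastructure: the external panel 35/157 = 22.3%, the 2024 panel 55/174 = 31.6% → the 2024 panel
Applied research: the external panel 7/8 = 87.5%, the 2024 panel 11/14 = 78.6% → the external panel
Basic research: the external panel 8/12 = 66.7%, the 2024 panel 20/33 = 60.6% → the external panel
Overall: the external panel 50/177 = 28.2%, the 2024 panel 86/221 = 38.9% → the 2024 panel
Neither sweeps: the external panel wins 2 of 3 groups, the 2024 panel wins 1. The 2024 panel wins overall but not every group — no Simpson reversal.

No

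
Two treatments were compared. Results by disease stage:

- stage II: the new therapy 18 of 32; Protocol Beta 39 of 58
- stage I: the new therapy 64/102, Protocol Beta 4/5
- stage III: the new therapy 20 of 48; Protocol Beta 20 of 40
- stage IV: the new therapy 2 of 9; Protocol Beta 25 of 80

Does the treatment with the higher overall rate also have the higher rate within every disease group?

No

Stage II: the new therapy 18/32 = 56.2%, Protocol Beta 39/58 = 67.2% → Protocol Beta
Stage I: the new therapy 64/102 = 62.7%, Protocol Beta 4/5 = 80.0% → Protocol Beta
Stage III: the new therapy 20/48 = 41.7%, Protocol Beta 20/40 = 50.0% → Protocol Beta
Stage IV: the new therapy 2/9 = 22.2%, Protocol Beta 25/80 = 31.2% → Protocol Beta
Overall: the new therapy 104/191 = 54.5%, Protocol Beta 88/183 = 48.1% → the new therapy
Protocol Beta wins each disease group but the new therapy wins overall — the comparison reverses. Protocol Beta's patients skew toward stage IV, which has a lower base rate.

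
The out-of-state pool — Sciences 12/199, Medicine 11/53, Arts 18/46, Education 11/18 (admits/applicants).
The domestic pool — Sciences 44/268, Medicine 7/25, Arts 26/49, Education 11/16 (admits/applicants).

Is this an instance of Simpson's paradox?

No

Sciences: the out-of-state pool 12/199 = 6.0%, the domestic pool 44/268 = 16.4% → the domestic pool
Medicine: the out-of-state pool 11/53 = 20.8%, the domestic pool 7/25 = 28.0% → the domestic pool
Arts: the out-of-state pool 18/46 = 39.1%, the domestic pool 26/49 = 53.1% → the domestic pool
Education: the out-of-state pool 11/18 = 61.1%, the domestic pool 11/16 = 68.8% → the domestic pool
Overall: the out-of-state pool 52/316 = 16.5%, the domestic pool 88/358 = 24.6% → the domestic pool
The domestic pool wins overall and in every department group — no reversal.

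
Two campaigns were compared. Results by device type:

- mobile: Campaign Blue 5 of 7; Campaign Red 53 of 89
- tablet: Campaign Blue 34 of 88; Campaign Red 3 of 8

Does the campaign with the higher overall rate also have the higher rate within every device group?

No

Mobile: Campaign Blue 5/7 = 71.4%, Campaign Red 53/89 = 59.6% → Campaign Blue
Tablet: Campaign Blue 34/88 = 38.6%, Campaign Red 3/8 = 37.5% → Campaign Blue
Overall: Campaign Blue 39/95 = 41.1%, Campaign Red 56/97 = 57.7% → Campaign Red
Campaign Blue wins each device group but Campaign Red wins overall — the comparison reverses. Campaign Blue's impressions skew toward tablet, which has a lower base rate.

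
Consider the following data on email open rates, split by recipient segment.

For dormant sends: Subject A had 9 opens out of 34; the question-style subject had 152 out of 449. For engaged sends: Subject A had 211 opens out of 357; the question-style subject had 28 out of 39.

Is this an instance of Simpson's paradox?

Yes

Dormant: Subject A 9/34 = 26.5%, the question-style subject 152/449 = 33.9% → the question-style subject
Engaged: Subject A 211/357 = 59.1%, the question-style subject 28/39 = 71.8% → the question-style subject
Overall: Subject A 220/391 = 56.3%, the question-style subject 180/488 = 36.9% → Subject A
The question-style subject wins each recipient group but Subject A wins overall — the comparison reverses. The question-style subject's sends skew toward dormant, which has a lower base rate.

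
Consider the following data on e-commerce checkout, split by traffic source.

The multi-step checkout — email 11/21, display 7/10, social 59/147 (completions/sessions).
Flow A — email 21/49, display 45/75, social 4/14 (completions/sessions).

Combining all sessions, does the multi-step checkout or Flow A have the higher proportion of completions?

Flow A

Email: the multi-step checkout 11/21 = 52.4%, Flow A 21/49 = 42.9% → the multi-step checkout
Display: the multi-step checkout 7/10 = 70.0%, Flow A 45/75 = 60.0% → the multi-step checkout
Social: the multi-step checkout 59/147 = 40.1%, Flow A 4/14 = 28.6% → the multi-step checkout
Overall: the multi-step checkout 77/178 = 43.3%, Flow A 70/138 = 50.7% → Flow A
(The multi-step checkout wins every traffic group but Flow A wins overall — the multi-step checkout's sessions skew toward the low-rate social group.)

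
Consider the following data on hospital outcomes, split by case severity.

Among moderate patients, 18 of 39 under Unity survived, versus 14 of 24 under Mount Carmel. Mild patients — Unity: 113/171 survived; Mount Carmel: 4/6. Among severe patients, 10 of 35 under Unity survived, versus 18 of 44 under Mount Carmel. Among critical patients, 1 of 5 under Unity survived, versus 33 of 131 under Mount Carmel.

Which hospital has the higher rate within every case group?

Moderate: Unity 18/39 = 46.2%, Mount Carmel 14/24 = 58.3% → Mount Carmel
Mild: Unity 113/171 = 66.1%, Mount Carmel 4/6 = 66.7% → Mount Carmel
Severe: Unity 10/35 = 28.6%, Mount Carmel 18/44 = 40.9% → Mount Carmel
Critical: Unity 1/5 = 20.0%, Mount Carmel 33/131 = 25.2% → Mount Carmel
Mount Carmel has the higher rate in all 4 groups.

Mount Carmel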